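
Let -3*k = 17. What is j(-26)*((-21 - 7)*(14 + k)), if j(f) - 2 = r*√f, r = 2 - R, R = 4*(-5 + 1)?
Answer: -1400/3 - 4200*I*√26 ≈ -466.67 - 21416.0*I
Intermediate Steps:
R = -16 (R = 4*(-4) = -16)
r = 18 (r = 2 - 1*(-16) = 2 + 16 = 18)
k = -17/3 (k = -⅓*17 = -17/3 ≈ -5.6667)
j(f) = 2 + 18*√f
j(-26)*((-21 - 7)*(14 + k)) = (2 + 18*√(-26))*((-21 - 7)*(14 - 17/3)) = (2 + 18*(I*√26))*(-28*25/3) = (2 + 18*I*√26)*(-700/3) = -1400/3 - 4200*I*√26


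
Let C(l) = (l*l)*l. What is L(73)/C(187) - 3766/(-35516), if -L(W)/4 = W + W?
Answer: 12302948577/116123166874 ≈ 0.10595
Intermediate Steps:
C(l) = l³ (C(l) = l²*l = l³)
L(W) = -8*W (L(W) = -4*(W + W) = -8*W)
L(73)/C(187) - 3766/(-35516) = (-8*73)/(187³) - 3766/(-35516) = -584/6539203 - 3766*(-1/35516) = -584*1/6539203 + 1883/17758 = -584/6539203 + 1883/17758 = 12302948577/116123166874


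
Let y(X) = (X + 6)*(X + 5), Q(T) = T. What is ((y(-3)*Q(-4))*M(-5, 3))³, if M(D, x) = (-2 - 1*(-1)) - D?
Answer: -884736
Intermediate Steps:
M(D, x) = -1 - D (M(D, x) = (-2 + 1) - D = -1 - D)
y(X) = (5 + X)*(6 + X) (y(X) = (6 + X)*(5 + X) = (5 + X)*(6 + X))
((y(-3)*Q(-4))*M(-5, 3))³ = (((30 + (-3)² + 11*(-3))*(-4))*(-1 - 1*(-5)))³ = (((30 + 9 - 33)*(-4))*(-1 + 5))³ = ((6*(-4))*4)³ = (-24*4)³ = (-96)³ = -884736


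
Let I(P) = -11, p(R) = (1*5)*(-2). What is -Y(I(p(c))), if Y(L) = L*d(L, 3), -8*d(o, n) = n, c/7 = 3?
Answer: -33/8 ≈ -4.1250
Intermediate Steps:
c = 21 (c = 7*3 = 21)
p(R) = -10 (p(R) = 5*(-2) = -10)
d(o, n) = -n/8
Y(L) = -3*L/8 (Y(L) = L*(-1/8*3) = L*(-3/8) = -3*L/8)
-Y(I(p(c))) = -(-3)*(-11)/8 = -1*33/8 = -33/8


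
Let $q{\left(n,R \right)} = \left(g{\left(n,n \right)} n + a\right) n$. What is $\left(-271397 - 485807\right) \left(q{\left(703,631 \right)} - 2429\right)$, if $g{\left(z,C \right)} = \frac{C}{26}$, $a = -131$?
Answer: $- \frac{130606844945710}{13} \approx -1.0047 \cdot 10^{13}$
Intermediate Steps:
$g{\left(z,C \right)} = \frac{C}{26}$ ($g{\left(z,C \right)} = C \frac{1}{26} = \frac{C}{26}$)
$q{\left(n,R \right)} = n \left(-131 + \frac{n^{2}}{26}\right)$ ($q{\left(n,R \right)} = \left(\frac{n}{26} n - 131\right) n = \left(\frac{n^{2}}{26} - 131\right) n = \left(-131 + \frac{n^{2}}{26}\right) n = n \left(-131 + \frac{n^{2}}{26}\right)$)
$\left(-271397 - 485807\right) \left(q{\left(703,631 \right)} - 2429\right) = \left(-271397 - 485807\right) \left(\frac{1}{26} \cdot 703 \left(-3406 + 703^{2}\right) - 2429\right) = - 757204 \left(\frac{1}{26} \cdot 703 \left(-3406 + 494209\right) - 2429\right) = - 757204 \left(\frac{1}{26} \cdot 703 \cdot 490803 - 2429\right) = - 757204 \left(\frac{345034509}{26} - 2429\right) = \left(-757204\right) \frac{344971355}{26} = - \frac{130606844945710}{13}$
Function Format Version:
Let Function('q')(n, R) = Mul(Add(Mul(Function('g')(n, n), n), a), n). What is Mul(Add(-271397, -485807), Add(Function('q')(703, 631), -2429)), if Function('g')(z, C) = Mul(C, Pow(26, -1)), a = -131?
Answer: Rational(-130606844945710, 13) ≈ -1.0047e+13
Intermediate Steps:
Function('g')(z, C) = Mul(Rational(1, 26), C) (Function('g')(z, C) = Mul(C, Rational(1, 26)) = Mul(Rational(1, 26), C))
Function('q')(n, R) = Mul(n, Add(-131, Mul(Rational(1, 26), Pow(n, 2)))) (Function('q')(n, R) = Mul(Add(Mul(Mul(Rational(1, 26), n), n), -131), n) = Mul(Add(Mul(Rational(1, 26), Pow(n, 2)), -131), n) = Mul(Add(-131, Mul(Rational(1, 26), Pow(n, 2))), n) = Mul(n, Add(-131, Mul(Rational(1, 26), Pow(n, 2)))))
Mul(Add(-271397, -485807), Add(Function('q')(703, 631), -2429)) = Mul(Add(-271397, -485807), Add(Mul(Rational(1, 26), 703, Add(-3406, Pow(703, 2))), -2429)) = Mul(-757204, Add(Mul(Rational(1, 26), 703, Add(-3406, 494209)), -2429)) = Mul(-757204, Add(Mul(Rational(1, 26), 703, 490803), -2429)) = Mul(-757204, Add(Rational(345034509, 26), -2429)) = Mul(-757204, Rational(344971355, 26)) = Rational(-130606844945710, 13)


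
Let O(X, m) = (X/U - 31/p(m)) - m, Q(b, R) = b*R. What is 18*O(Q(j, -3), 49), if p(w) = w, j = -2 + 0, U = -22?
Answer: -484182/539 ≈ -898.30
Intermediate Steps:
j = -2
Q(b, R) = R*b
O(X, m) = -m - 31/m - X/22 (O(X, m) = (X/(-22) - 31/m) - m = (X*(-1/22) - 31/m) - m = (-X/22 - 31/m) - m = (-31/m - X/22) - m = -m - 31/m - X/22)
18*O(Q(j, -3), 49) = 18*(-1*49 - 31/49 - (-3)*(-2)/22) = 18*(-49 - 31*1/49 - 1/22*6) = 18*(-49 - 31/49 - 3/11) = 18*(-26899/539) = -484182/539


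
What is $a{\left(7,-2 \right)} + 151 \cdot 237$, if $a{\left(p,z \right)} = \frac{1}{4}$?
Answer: $\frac{143149}{4} \approx 35787.0$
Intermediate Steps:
$a{\left(p,z \right)} = \frac{1}{4}$
$a{\left(7,-2 \right)} + 151 \cdot 237 = \frac{1}{4} + 151 \cdot 237 = \frac{1}{4} + 35787 = \frac{143149}{4}$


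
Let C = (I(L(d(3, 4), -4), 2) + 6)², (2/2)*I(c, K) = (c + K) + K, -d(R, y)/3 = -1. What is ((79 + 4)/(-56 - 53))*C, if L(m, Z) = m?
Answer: -14027/109 ≈ -128.69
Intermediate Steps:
d(R, y) = 3 (d(R, y) = -3*(-1) = 3)
I(c, K) = c + 2*K (I(c, K) = (c + K) + K = (K + c) + K = c + 2*K)
C = 169 (C = ((3 + 2*2) + 6)² = ((3 + 4) + 6)² = (7 + 6)² = 13² = 169)
((79 + 4)/(-56 - 53))*C = ((79 + 4)/(-56 - 53))*169 = (83/(-109))*169 = (83*(-1/109))*169 = -83/109*169 = -14027/109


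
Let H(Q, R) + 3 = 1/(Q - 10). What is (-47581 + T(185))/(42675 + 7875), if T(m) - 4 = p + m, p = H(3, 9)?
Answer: -165883/176925 ≈ -0.93759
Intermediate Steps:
H(Q, R) = -3 + 1/(-10 + Q) (H(Q, R) = -3 + 1/(Q - 10) = -3 + 1/(-10 + Q))
p = -22/7 (p = (31 - 3*3)/(-10 + 3) = (31 - 9)/(-7) = -1/7*22 = -22/7 ≈ -3.1429)
T(m) = 6/7 + m (T(m) = 4 + (-22/7 + m) = 6/7 + m)
(-47581 + T(185))/(42675 + 7875) = (-47581 + (6/7 + 185))/(42675 + 7875) = (-47581 + 1301/7)/50550 = -331766/7*1/50550 = -165883/176925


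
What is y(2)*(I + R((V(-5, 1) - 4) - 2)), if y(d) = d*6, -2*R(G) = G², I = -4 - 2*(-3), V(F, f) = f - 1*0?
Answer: -126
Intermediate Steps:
V(F, f) = f (V(F, f) = f + 0 = f)
I = 2 (I = -4 + 6 = 2)
R(G) = -G²/2
y(d) = 6*d
y(2)*(I + R((V(-5, 1) - 4) - 2)) = (6*2)*(2 - ((1 - 4) - 2)²/2) = 12*(2 - (-3 - 2)²/2) = 12*(2 - ½*(-5)²) = 12*(2 - ½*25) = 12*(2 - 25/2) = 12*(-21/2) = -126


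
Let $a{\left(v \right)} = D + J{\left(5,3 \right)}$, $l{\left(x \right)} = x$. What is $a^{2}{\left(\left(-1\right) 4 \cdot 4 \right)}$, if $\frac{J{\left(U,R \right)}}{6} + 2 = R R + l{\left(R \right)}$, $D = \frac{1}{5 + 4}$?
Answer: $\frac{292681}{81} \approx 3613.3$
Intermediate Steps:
$D = \frac{1}{9} \approx 0.11111$
$J{\left(U,R \right)} = -12 + 6 R + 6 R^{2}$ ($J{\left(U,R \right)} = -12 + 6 \left(R R + R\right) = -12 + 6 \left(R^{2} + R\right) = -12 + 6 \left(R + R^{2}\right) = -12 + \left(6 R + 6 R^{2}\right) = -12 + 6 R + 6 R^{2}$)
$a{\left(v \right)} = \frac{541}{9}$ ($a{\left(v \right)} = \frac{1}{9} + \left(-12 + 6 \cdot 3 + 6 \cdot 3^{2}\right) = \frac{1}{9} + \left(-12 + 18 + 6 \cdot 9\right) = \frac{1}{9} + \left(-12 + 18 + 54\right) = \frac{1}{9} + 60 = \frac{541}{9}$)
$a^{2}{\left(\left(-1\right) 4 \cdot 4 \right)} = \left(\frac{541}{9}\right)^{2} = \frac{292681}{81}$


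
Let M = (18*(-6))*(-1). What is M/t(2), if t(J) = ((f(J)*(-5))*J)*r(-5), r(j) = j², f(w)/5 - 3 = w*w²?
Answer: -54/6875 ≈ -0.0078546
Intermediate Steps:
f(w) = 15 + 5*w³ (f(w) = 15 + 5*(w*w²) = 15 + 5*w³)
M = 108 (M = -108*(-1) = 108)
t(J) = 25*J*(-75 - 25*J³) (t(J) = (((15 + 5*J³)*(-5))*J)*(-5)² = ((-75 - 25*J³)*J)*25 = (J*(-75 - 25*J³))*25 = 25*J*(-75 - 25*J³))
M/t(2) = 108/((-625*2*(3 + 2³))) = 108/((-625*2*(3 + 8))) = 108/((-625*2*11)) = 108/(-13750) = 108*(-1/13750) = -54/6875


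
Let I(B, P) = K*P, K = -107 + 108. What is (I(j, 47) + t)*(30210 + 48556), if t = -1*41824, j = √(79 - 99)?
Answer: -3290607182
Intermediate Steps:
j = 2*I*√5 (j = √(-20) = 2*I*√5 ≈ 4.4721*I)
K = 1
I(B, P) = P (I(B, P) = 1*P = P)
t = -41824
(I(j, 47) + t)*(30210 + 48556) = (47 - 41824)*(30210 + 48556) = -41777*78766 = -3290607182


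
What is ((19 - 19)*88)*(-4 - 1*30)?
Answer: 0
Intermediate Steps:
((19 - 19)*88)*(-4 - 1*30) = (0*88)*(-4 - 30) = 0*(-34) = 0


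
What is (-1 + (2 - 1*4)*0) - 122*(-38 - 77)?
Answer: 14029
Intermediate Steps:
(-1 + (2 - 1*4)*0) - 122*(-38 - 77) = (-1 + (2 - 4)*0) - 122*(-115) = (-1 - 2*0) + 14030 = (-1 + 0) + 14030 = -1 + 14030 = 14029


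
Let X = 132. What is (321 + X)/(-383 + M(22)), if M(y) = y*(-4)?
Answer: -151/157 ≈ -0.96178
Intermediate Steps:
M(y) = -4*y
(321 + X)/(-383 + M(22)) = (321 + 132)/(-383 - 4*22) = 453/(-383 - 88) = 453/(-471) = 453*(-1/471) = -151/157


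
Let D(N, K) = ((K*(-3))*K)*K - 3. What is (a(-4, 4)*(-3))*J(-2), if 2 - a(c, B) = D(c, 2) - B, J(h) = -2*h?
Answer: -396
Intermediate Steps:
D(N, K) = -3 - 3*K**3 (D(N, K) = ((-3*K)*K)*K - 3 = (-3*K**2)*K - 3 = -3*K**3 - 3 = -3 - 3*K**3)
a(c, B) = 29 + B (a(c, B) = 2 - ((-3 - 3*2**3) - B) = 2 - ((-3 - 3*8) - B) = 2 - ((-3 - 24) - B) = 2 - (-27 - B) = 2 + (27 + B) = 29 + B)
(a(-4, 4)*(-3))*J(-2) = ((29 + 4)*(-3))*(-2*(-2)) = (33*(-3))*4 = -99*4 = -396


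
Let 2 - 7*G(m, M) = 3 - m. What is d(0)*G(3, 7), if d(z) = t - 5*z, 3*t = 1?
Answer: 2/21 ≈ 0.095238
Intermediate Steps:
t = 1/3 (t = (1/3)*1 = 1/3 ≈ 0.33333)
G(m, M) = -1/7 + m/7 (G(m, M) = 2/7 - (3 - m)/7 = 2/7 + (-3/7 + m/7) = -1/7 + m/7)
d(z) = 1/3 - 5*z
d(0)*G(3, 7) = (1/3 - 5*0)*(-1/7 + (1/7)*3) = (1/3 + 0)*(-1/7 + 3/7) = (1/3)*(2/7) = 2/21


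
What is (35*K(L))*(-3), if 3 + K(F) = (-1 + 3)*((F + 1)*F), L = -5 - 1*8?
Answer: -32445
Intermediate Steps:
L = -13 (L = -5 - 8 = -13)
K(F) = -3 + 2*F*(1 + F) (K(F) = -3 + (-1 + 3)*((F + 1)*F) = -3 + 2*((1 + F)*F) = -3 + 2*(F*(1 + F)) = -3 + 2*F*(1 + F))
(35*K(L))*(-3) = (35*(-3 + 2*(-13) + 2*(-13)**2))*(-3) = (35*(-3 - 26 + 2*169))*(-3) = (35*(-3 - 26 + 338))*(-3) = (35*309)*(-3) = 10815*(-3) = -32445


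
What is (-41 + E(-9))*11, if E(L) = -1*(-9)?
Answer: -352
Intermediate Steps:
E(L) = 9
(-41 + E(-9))*11 = (-41 + 9)*11 = -32*11 = -352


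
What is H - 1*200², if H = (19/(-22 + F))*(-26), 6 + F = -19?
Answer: -1879506/47 ≈ -39990.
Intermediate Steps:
F = -25 (F = -6 - 19 = -25)
H = 494/47 (H = (19/(-22 - 25))*(-26) = (19/(-47))*(-26) = (19*(-1/47))*(-26) = -19/47*(-26) = 494/47 ≈ 10.511)
H - 1*200² = 494/47 - 1*200² = 494/47 - 1*40000 = 494/47 - 40000 = -1879506/47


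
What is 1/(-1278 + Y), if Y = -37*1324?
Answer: -1/50266 ≈ -1.9894e-5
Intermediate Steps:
Y = -48988
1/(-1278 + Y) = 1/(-1278 - 48988) = 1/(-50266) = -1/50266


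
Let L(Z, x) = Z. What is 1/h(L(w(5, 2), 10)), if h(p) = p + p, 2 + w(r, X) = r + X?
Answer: 1/10 ≈ 0.10000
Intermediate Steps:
w(r, X) = -2 + X + r (w(r, X) = -2 + (r + X) = -2 + (X + r) = -2 + X + r)
h(p) = 2*p
1/h(L(w(5, 2), 10)) = 1/(2*(-2 + 2 + 5)) = 1/(2*5) = 1/10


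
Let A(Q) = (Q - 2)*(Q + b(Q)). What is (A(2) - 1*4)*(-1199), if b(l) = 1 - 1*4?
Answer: 4796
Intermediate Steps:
b(l) = -3 (b(l) = 1 - 4 = -3)
A(Q) = (-3 + Q)*(-2 + Q) (A(Q) = (Q - 2)*(Q - 3) = (-2 + Q)*(-3 + Q) = (-3 + Q)*(-2 + Q))
(A(2) - 1*4)*(-1199) = ((6 + 2**2 - 5*2) - 1*4)*(-1199) = ((6 + 4 - 10) - 4)*(-1199) = (0 - 4)*(-1199) = -4*(-1199) = 4796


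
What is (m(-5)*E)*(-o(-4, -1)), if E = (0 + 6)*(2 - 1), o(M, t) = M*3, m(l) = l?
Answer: -360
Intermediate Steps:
o(M, t) = 3*M
E = 6 (E = 6*1 = 6)
(m(-5)*E)*(-o(-4, -1)) = (-5*6)*(-3*(-4)) = -(-30)*(-12) = -30*12 = -360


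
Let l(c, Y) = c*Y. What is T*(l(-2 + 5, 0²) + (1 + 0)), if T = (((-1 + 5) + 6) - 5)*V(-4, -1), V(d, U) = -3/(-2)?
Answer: 15/2 ≈ 7.5000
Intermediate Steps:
V(d, U) = 3/2 (V(d, U) = -3*(-½) = 3/2)
T = 15/2 (T = (((-1 + 5) + 6) - 5)*(3/2) = ((4 + 6) - 5)*(3/2) = (10 - 5)*(3/2) = 5*(3/2) = 15/2 ≈ 7.5000)
l(c, Y) = Y*c
T*(l(-2 + 5, 0²) + (1 + 0)) = 15*(0²*(-2 + 5) + (1 + 0))/2 = 15*(0*3 + 1)/2 = 15*(0 + 1)/2 = (15/2)*1 = 15/2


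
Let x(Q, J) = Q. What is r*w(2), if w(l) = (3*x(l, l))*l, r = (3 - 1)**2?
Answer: 48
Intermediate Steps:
r = 4 (r = 2**2 = 4)
w(l) = 3*l**2 (w(l) = (3*l)*l = 3*l**2)
r*w(2) = 4*(3*2**2) = 4*(3*4) = 4*12 = 48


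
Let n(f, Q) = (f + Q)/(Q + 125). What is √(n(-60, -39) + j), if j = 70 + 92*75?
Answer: √51541606/86 ≈ 83.480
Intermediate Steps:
n(f, Q) = (Q + f)/(125 + Q)
j = 6970 (j = 70 + 6900 = 6970)
√(n(-60, -39) + j) = √((-39 - 60)/(125 - 39) + 6970) = √(-99/86 + 6970) = √(599321/86) = √51541606/86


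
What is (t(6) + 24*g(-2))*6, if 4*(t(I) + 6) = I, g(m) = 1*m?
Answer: -315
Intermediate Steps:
g(m) = m
t(I) = -6 + I/4
(t(6) + 24*g(-2))*6 = ((-6 + (1/4)*6) + 24*(-2))*6 = ((-6 + 3/2) - 48)*6 = (-9/2 - 48)*6 = -105/2*6 = -315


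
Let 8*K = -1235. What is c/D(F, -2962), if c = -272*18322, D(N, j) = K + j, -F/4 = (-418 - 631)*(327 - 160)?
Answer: 39868672/24931 ≈ 1599.2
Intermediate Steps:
K = -1235/8 (K = (⅛)*(-1235) = -1235/8 ≈ -154.38)
F = 700732 (F = -4*(-418 - 631)*(327 - 160) = -(-4196)*167 = -4*(-175183) = 700732)
D(N, j) = -1235/8 + j
c = -4983584
c/D(F, -2962) = -4983584/(-1235/8 - 2962) = -4983584/(-24931/8) = -4983584*(-8/24931) = 39868672/24931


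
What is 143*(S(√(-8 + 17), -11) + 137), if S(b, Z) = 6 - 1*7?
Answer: 19448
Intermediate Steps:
S(b, Z) = -1 (S(b, Z) = 6 - 7 = -1)
143*(S(√(-8 + 17), -11) + 137) = 143*(-1 + 137) = 143*136 = 19448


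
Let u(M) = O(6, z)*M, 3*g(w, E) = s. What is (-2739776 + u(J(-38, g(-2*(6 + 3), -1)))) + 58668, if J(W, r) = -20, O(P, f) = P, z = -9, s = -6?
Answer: -2681228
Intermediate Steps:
g(w, E) = -2 (g(w, E) = (⅓)*(-6) = -2)
u(M) = 6*M
(-2739776 + u(J(-38, g(-2*(6 + 3), -1)))) + 58668 = (-2739776 + 6*(-20)) + 58668 = (-2739776 - 120) + 58668 = -2739896 + 58668 = -2681228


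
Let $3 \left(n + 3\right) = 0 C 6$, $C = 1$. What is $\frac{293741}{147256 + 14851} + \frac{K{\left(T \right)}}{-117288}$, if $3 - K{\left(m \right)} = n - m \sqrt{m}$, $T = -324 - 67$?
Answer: $\frac{5741886961}{3168867636} + \frac{391 i \sqrt{391}}{117288} \approx 1.812 + 0.065919 i$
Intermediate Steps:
$n = -3$ ($n = -3 + \frac{0 \cdot 1 \cdot 6}{3} = -3 + \frac{0 \cdot 6}{3} = -3 + \frac{1}{3} \cdot 0 = -3 + 0 = -3$)
$T = -391$ ($T = -324 - 67 = -391$)
$K{\left(m \right)} = 6 + m^{\frac{3}{2}}$ ($K{\left(m \right)} = 3 - \left(-3 - m \sqrt{m}\right) = 3 - \left(-3 - m^{\frac{3}{2}}\right) = 3 + \left(3 + m^{\frac{3}{2}}\right) = 6 + m^{\frac{3}{2}}$)
$\frac{293741}{147256 + 14851} + \frac{K{\left(T \right)}}{-117288} = \frac{293741}{147256 + 14851} + \frac{6 + \left(-391\right)^{\frac{3}{2}}}{-117288} = \frac{293741}{162107} + \left(6 - 391 i \sqrt{391}\right) \left(- \frac{1}{117288}\right) = 293741 \cdot \frac{1}{162107} - \left(\frac{1}{19548} - \frac{391 i \sqrt{391}}{117288}\right) = \frac{293741}{162107} - \left(\frac{1}{19548} - \frac{391 i \sqrt{391}}{117288}\right) = \frac{5741886961}{3168867636} + \frac{391 i \sqrt{391}}{117288}$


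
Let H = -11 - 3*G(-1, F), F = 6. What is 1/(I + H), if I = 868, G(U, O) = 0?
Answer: 1/857 ≈ 0.0011669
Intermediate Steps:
H = -11 (H = -11 - 3*0 = -11 + 0 = -11)
1/(I + H) = 1/(868 - 11) = 1/857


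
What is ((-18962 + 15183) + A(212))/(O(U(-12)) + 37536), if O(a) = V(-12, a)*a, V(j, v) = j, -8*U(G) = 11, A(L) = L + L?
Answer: -1342/15021 ≈ -0.089342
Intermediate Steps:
A(L) = 2*L
U(G) = -11/8 (U(G) = -⅛*11 = -11/8)
O(a) = -12*a
((-18962 + 15183) + A(212))/(O(U(-12)) + 37536) = ((-18962 + 15183) + 2*212)/(-12*(-11/8) + 37536) = (-3779 + 424)/(33/2 + 37536) = -3355/75105/2 = -3355*2/75105 = -1342/15021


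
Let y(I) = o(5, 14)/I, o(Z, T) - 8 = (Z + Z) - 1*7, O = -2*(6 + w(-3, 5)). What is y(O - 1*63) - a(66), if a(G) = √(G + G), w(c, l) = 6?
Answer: -11/87 - 2*√33 ≈ -11.616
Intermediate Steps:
O = -24 (O = -2*(6 + 6) = -2*12 = -24)
o(Z, T) = 1 + 2*Z (o(Z, T) = 8 + ((Z + Z) - 1*7) = 8 + (2*Z - 7) = 8 + (-7 + 2*Z) = 1 + 2*Z)
a(G) = √2*√G (a(G) = √(2*G) = √2*√G)
y(I) = 11/I (y(I) = (1 + 2*5)/I = (1 + 10)/I = 11/I)
y(O - 1*63) - a(66) = 11/(-24 - 1*63) - √2*√66 = 11/(-24 - 63) - 2*√33 = 11/(-87) - 2*√33 = 11*(-1/87) - 2*√33 = -11/87 - 2*√33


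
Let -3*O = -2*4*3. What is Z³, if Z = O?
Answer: 512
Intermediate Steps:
O = 8 (O = -(-1)*(2*4)*3/3 = -(-1)*8*3/3 = -(-1)*24/3 = -⅓*(-24) = 8)
Z = 8
Z³ = 8³ = 512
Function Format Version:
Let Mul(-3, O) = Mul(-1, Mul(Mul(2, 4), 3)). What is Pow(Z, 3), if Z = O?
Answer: 512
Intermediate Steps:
O = 8 (O = Mul(Rational(-1, 3), Mul(-1, Mul(Mul(2, 4), 3))) = Mul(Rational(-1, 3), Mul(-1, Mul(8, 3))) = Mul(Rational(-1, 3), Mul(-1, 24)) = Mul(Rational(-1, 3), -24) = 8)
Z = 8
Pow(Z, 3) = Pow(8, 3) = 512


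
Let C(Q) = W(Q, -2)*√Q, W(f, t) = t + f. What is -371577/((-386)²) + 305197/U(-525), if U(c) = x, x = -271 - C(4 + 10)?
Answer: -12349758716677/10642039300 + 3662364*√14/71425 ≈ -968.61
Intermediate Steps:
W(f, t) = f + t
C(Q) = √Q*(-2 + Q) (C(Q) = (Q - 2)*√Q = (-2 + Q)*√Q = √Q*(-2 + Q))
x = -271 - 12*√14 (x = -271 - √(4 + 10)*(-2 + (4 + 10)) = -271 - √14*(-2 + 14) = -271 - √14*12 = -271 - 12*√14 ≈ -315.90)
U(c) = -271 - 12*√14
-371577/((-386)²) + 305197/U(-525) = -371577/((-386)²) + 305197/(-271 - 12*√14) = -371577/148996 + 305197/(-271 - 12*√14)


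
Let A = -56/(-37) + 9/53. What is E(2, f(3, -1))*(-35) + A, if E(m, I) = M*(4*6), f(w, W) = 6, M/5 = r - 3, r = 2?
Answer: 8239501/1961 ≈ 4201.7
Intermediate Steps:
A = 3301/1961 (A = -56*(-1/37) + 9*(1/53) = 56/37 + 9/53 = 3301/1961 ≈ 1.6833)
M = -5 (M = 5*(2 - 3) = 5*(-1) = -5)
E(m, I) = -120 (E(m, I) = -20*6 = -5*24 = -120)
E(2, f(3, -1))*(-35) + A = -120*(-35) + 3301/1961 = 4200 + 3301/1961 = 8239501/1961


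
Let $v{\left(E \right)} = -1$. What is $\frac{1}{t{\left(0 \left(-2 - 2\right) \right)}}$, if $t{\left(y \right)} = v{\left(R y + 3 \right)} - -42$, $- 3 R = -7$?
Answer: $\frac{1}{41} \approx 0.02439$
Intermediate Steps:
$R = \frac{7}{3}$ ($R = \left(- \frac{1}{3}\right) \left(-7\right) = \frac{7}{3} \approx 2.3333$)
$t{\left(y \right)} = 41$ ($t{\left(y \right)} = -1 - -42 = -1 + 42 = 41$)
$\frac{1}{t{\left(0 \left(-2 - 2\right) \right)}} = \frac{1}{41}$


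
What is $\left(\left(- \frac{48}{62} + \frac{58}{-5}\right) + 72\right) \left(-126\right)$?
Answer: $- \frac{1164492}{155} \approx -7512.9$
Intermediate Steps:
$\left(\left(- \frac{48}{62} + \frac{58}{-5}\right) + 72\right) \left(-126\right) = \left(\left(\left(-48\right) \frac{1}{62} + 58 \left(- \frac{1}{5}\right)\right) + 72\right) \left(-126\right) = \left(\left(- \frac{24}{31} - \frac{58}{5}\right) + 72\right) \left(-126\right) = \left(- \frac{1918}{155} + 72\right) \left(-126\right) = \frac{9242}{155} \left(-126\right) = - \frac{1164492}{155}$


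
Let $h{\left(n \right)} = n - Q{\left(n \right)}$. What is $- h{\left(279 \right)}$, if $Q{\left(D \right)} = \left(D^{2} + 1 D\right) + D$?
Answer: $78120$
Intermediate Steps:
$Q{\left(D \right)} = D^{2} + 2 D$ ($Q{\left(D \right)} = \left(D^{2} + D\right) + D = \left(D + D^{2}\right) + D = D^{2} + 2 D$)
$h{\left(n \right)} = n - n \left(2 + n\right)$
$- h{\left(279 \right)} = - 279 \left(-1 - 279\right) = - 279 \left(-280\right) = \left(-1\right) \left(-78120\right) = 78120$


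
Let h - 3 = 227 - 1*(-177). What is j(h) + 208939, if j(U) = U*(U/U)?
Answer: 209346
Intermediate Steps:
h = 407 (h = 3 + (227 - 1*(-177)) = 3 + (227 + 177) = 3 + 404 = 407)
j(U) = U (j(U) = U*1 = U)
j(h) + 208939 = 407 + 208939 = 209346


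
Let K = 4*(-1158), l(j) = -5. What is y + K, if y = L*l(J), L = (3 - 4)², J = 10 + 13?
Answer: -4637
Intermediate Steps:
J = 23
L = 1 (L = (-1)² = 1)
K = -4632
y = -5 (y = 1*(-5) = -5)
y + K = -5 - 4632 = -4637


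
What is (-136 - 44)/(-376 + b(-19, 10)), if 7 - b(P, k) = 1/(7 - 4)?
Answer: 135/277 ≈ 0.48736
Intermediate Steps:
b(P, k) = 20/3 (b(P, k) = 7 - 1/(7 - 4) = 7 - 1/3 = 7 - 1*⅓ = 7 - ⅓ = 20/3)
(-136 - 44)/(-376 + b(-19, 10)) = (-136 - 44)/(-376 + 20/3) = -180/(-1108/3) = -180*(-3/1108) = 135/277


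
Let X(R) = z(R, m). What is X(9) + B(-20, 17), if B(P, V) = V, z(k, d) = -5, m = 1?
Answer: 12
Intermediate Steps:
X(R) = -5
X(9) + B(-20, 17) = -5 + 17 = 12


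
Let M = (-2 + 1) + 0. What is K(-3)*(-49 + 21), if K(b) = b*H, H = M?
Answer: -84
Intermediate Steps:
M = -1 (M = -1 + 0 = -1)
H = -1
K(b) = -b (K(b) = b*(-1) = -b)
K(-3)*(-49 + 21) = (-1*(-3))*(-49 + 21) = 3*(-28) = -84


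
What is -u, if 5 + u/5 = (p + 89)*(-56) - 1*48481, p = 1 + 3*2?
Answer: 269310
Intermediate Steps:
p = 7 (p = 1 + 6 = 7)
u = -269310 (u = -25 + 5*((7 + 89)*(-56) - 1*48481) = -25 + 5*(96*(-56) - 48481) = -25 + 5*(-5376 - 48481) = -25 + 5*(-53857) = -25 - 269285 = -269310)
-u = -1*(-269310) = 269310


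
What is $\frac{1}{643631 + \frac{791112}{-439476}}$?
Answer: $\frac{36623}{23571632187} \approx 1.5537 \cdot 10^{-6}$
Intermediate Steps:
$\frac{1}{643631 + \frac{791112}{-439476}} = \frac{1}{643631 + 791112 \left(- \frac{1}{439476}\right)} = \frac{1}{643631 - \frac{65926}{36623}} = \frac{1}{\frac{23571632187}{36623}} = \frac{36623}{23571632187}$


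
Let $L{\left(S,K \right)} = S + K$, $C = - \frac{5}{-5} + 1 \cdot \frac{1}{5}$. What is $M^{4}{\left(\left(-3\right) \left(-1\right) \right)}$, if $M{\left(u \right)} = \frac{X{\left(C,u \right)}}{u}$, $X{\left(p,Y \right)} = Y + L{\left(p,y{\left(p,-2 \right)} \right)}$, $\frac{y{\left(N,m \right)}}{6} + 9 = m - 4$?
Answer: $\frac{418161601}{625} \approx 6.6906 \cdot 10^{5}$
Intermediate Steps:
$y{\left(N,m \right)} = -78 + 6 m$ ($y{\left(N,m \right)} = -54 + 6 \left(m - 4\right) = -54 + 6 \left(-4 + m\right) = -54 + \left(-24 + 6 m\right) = -78 + 6 m$)
$C = \frac{6}{5}$ ($C = \left(-5\right) \left(- \frac{1}{5}\right) + 1 \cdot \frac{1}{5} = 1 + \frac{1}{5} = \frac{6}{5} \approx 1.2$)
$L{\left(S,K \right)} = K + S$
$X{\left(p,Y \right)} = -90 + Y + p$ ($X{\left(p,Y \right)} = Y + \left(\left(-78 + 6 \left(-2\right)\right) + p\right) = Y + \left(\left(-78 - 12\right) + p\right) = Y + \left(-90 + p\right) = -90 + Y + p$)
$M{\left(u \right)} = \frac{- \frac{444}{5} + u}{u}$ ($M{\left(u \right)} = \frac{-90 + u + \frac{6}{5}}{u} = \frac{- \frac{444}{5} + u}{u}$)
$M^{4}{\left(\left(-3\right) \left(-1\right) \right)} = \left(\frac{- \frac{444}{5} - -3}{\left(-3\right) \left(-1\right)}\right)^{4} = \left(\frac{- \frac{444}{5} + 3}{3}\right)^{4} = \left(\frac{1}{3} \left(- \frac{429}{5}\right)\right)^{4} = \left(- \frac{143}{5}\right)^{4} = \frac{418161601}{625}$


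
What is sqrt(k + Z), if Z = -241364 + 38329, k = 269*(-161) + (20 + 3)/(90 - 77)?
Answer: I*sqrt(41631837)/13 ≈ 496.33*I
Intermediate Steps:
k = -562994/13 (k = -43309 + 23/13 = -562994/13 ≈ -43307.)
Z = -203035
sqrt(k + Z) = sqrt(-562994/13 - 203035) = sqrt(-3202449/13) = I*sqrt(41631837)/13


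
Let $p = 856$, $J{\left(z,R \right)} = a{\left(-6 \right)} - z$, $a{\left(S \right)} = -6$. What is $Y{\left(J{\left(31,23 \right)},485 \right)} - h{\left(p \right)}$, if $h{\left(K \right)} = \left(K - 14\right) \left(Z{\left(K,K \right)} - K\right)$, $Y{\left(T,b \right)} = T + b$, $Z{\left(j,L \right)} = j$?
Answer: $448$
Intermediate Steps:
$J{\left(z,R \right)} = -6 - z$
$h{\left(K \right)} = 0$ ($h{\left(K \right)} = \left(K - 14\right) \left(K - K\right) = \left(-14 + K\right) 0 = 0$)
$Y{\left(J{\left(31,23 \right)},485 \right)} - h{\left(p \right)} = \left(\left(-6 - 31\right) + 485\right) - 0 = \left(\left(-6 - 31\right) + 485\right) + 0 = \left(-37 + 485\right) + 0 = 448 + 0 = 448$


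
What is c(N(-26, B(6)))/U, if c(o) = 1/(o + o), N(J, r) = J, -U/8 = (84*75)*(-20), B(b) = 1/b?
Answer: -1/52416000 ≈ -1.9078e-8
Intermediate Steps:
U = 1008000 (U = -8*84*75*(-20) = -50400*(-20) = -8*(-126000) = 1008000)
c(o) = 1/(2*o)
c(N(-26, B(6)))/U = ((½)/(-26))/1008000 = ((½)*(-1/26))*(1/1008000) = -1/52*1/1008000 = -1/52416000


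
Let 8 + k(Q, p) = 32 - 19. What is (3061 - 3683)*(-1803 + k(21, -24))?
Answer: 1118356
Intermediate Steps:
k(Q, p) = 5 (k(Q, p) = -8 + (32 - 19) = -8 + 13 = 5)
(3061 - 3683)*(-1803 + k(21, -24)) = (3061 - 3683)*(-1803 + 5) = -622*(-1798) = 1118356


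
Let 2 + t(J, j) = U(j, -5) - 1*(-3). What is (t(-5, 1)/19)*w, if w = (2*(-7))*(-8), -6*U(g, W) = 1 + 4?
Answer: 56/57 ≈ 0.98246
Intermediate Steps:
U(g, W) = -5/6 (U(g, W) = -(1 + 4)/6 = -1/6*5 = -5/6)
w = 112 (w = -14*(-8) = 112)
t(J, j) = 1/6 (t(J, j) = -2 + (-5/6 - 1*(-3)) = -2 + (-5/6 + 3) = -2 + 13/6 = 1/6)
(t(-5, 1)/19)*w = ((1/6)/19)*112 = ((1/6)*(1/19))*112 = (1/114)*112 = 56/57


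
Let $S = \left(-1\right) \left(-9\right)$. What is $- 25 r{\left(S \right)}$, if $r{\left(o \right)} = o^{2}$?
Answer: $-2025$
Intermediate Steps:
$S = 9$
$- 25 r{\left(S \right)} = - 25 \cdot 9^{2} = \left(-25\right) 81 = -2025$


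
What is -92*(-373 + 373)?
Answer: 0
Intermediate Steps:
-92*(-373 + 373) = -92*0 = 0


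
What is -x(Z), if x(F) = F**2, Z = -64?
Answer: -4096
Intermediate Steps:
-x(Z) = -1*(-64)**2 = -1*4096 = -4096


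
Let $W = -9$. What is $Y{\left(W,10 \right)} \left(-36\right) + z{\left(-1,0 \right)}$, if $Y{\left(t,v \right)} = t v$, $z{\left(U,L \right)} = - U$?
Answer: $3241$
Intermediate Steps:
$Y{\left(W,10 \right)} \left(-36\right) + z{\left(-1,0 \right)} = \left(-9\right) 10 \left(-36\right) - -1 = \left(-90\right) \left(-36\right) + 1 = 3240 + 1 = 3241$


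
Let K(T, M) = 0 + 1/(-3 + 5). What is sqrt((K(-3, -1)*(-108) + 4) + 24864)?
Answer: sqrt(24814) ≈ 157.52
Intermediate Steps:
K(T, M) = 1/2 (K(T, M) = 0 + 1/2 = 1/2)
sqrt((K(-3, -1)*(-108) + 4) + 24864) = sqrt(((1/2)*(-108) + 4) + 24864) = sqrt((-54 + 4) + 24864) = sqrt(-50 + 24864) = sqrt(24814)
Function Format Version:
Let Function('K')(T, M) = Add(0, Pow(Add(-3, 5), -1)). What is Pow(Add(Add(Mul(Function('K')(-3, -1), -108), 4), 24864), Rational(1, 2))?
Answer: Pow(24814, Rational(1, 2)) ≈ 157.52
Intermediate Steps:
Function('K')(T, M) = Rational(1, 2) (Function('K')(T, M) = Add(0, Pow(2, -1)) = Add(0, Rational(1, 2)) = Rational(1, 2))
Pow(Add(Add(Mul(Function('K')(-3, -1), -108), 4), 24864), Rational(1, 2)) = Pow(Add(Add(Mul(Rational(1, 2), -108), 4), 24864), Rational(1, 2)) = Pow(Add(Add(-54, 4), 24864), Rational(1, 2)) = Pow(Add(-50, 24864), Rational(1, 2)) = Pow(24814, Rational(1, 2))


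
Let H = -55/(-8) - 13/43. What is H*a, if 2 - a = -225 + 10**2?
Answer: 287147/344 ≈ 834.73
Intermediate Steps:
H = 2261/344 (H = -55*(-1/8) - 13*1/43 = 55/8 - 13/43 = 2261/344 ≈ 6.5727)
a = 127 (a = 2 - (-225 + 10**2) = 2 - (-225 + 100) = 2 - 1*(-125) = 2 + 125 = 127)
H*a = (2261/344)*127 = 287147/344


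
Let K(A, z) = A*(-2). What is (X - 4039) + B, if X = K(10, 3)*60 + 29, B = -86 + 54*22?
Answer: -4108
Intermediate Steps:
B = 1102 (B = -86 + 1188 = 1102)
K(A, z) = -2*A
X = -1171 (X = -2*10*60 + 29 = -20*60 + 29 = -1200 + 29 = -1171)
(X - 4039) + B = (-1171 - 4039) + 1102 = -5210 + 1102 = -4108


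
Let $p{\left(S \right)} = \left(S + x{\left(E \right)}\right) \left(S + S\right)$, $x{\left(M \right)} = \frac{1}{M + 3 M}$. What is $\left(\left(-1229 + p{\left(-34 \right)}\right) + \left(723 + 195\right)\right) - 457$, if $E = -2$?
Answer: $\frac{3105}{2} \approx 1552.5$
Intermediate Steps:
$x{\left(M \right)} = \frac{1}{4 M}$
$p{\left(S \right)} = 2 S \left(- \frac{1}{8} + S\right)$ ($p{\left(S \right)} = \left(S + \frac{1}{4 \left(-2\right)}\right) \left(S + S\right) = \left(S + \frac{1}{4} \left(- \frac{1}{2}\right)\right) 2 S = \left(S - \frac{1}{8}\right) 2 S = \left(- \frac{1}{8} + S\right) 2 S = 2 S \left(- \frac{1}{8} + S\right)$)
$\left(\left(-1229 + p{\left(-34 \right)}\right) + \left(723 + 195\right)\right) - 457 = \left(\left(-1229 + \frac{1}{4} \left(-34\right) \left(-1 + 8 \left(-34\right)\right)\right) + \left(723 + 195\right)\right) - 457 = \left(\left(-1229 + \frac{1}{4} \left(-34\right) \left(-1 - 272\right)\right) + 918\right) - 457 = \left(\left(-1229 + \frac{1}{4} \left(-34\right) \left(-273\right)\right) + 918\right) - 457 = \left(\left(-1229 + \frac{4641}{2}\right) + 918\right) - 457 = \left(\frac{2183}{2} + 918\right) - 457 = \frac{4019}{2} - 457 = \frac{3105}{2}$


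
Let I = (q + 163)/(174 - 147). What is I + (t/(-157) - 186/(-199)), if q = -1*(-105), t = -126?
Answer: 9838576/843561 ≈ 11.663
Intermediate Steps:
q = 105
I = 268/27 (I = (105 + 163)/(174 - 147) = 268/27 ≈ 9.9259)
I + (t/(-157) - 186/(-199)) = 268/27 + (-126/(-157) - 186/(-199)) = 268/27 + (-126*(-1/157) - 186*(-1/199)) = 268/27 + (126/157 + 186/199) = 268/27 + 54276/31243 = 9838576/843561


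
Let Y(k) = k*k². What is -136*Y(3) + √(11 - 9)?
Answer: -3672 + √2 ≈ -3670.6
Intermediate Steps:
Y(k) = k³
-136*Y(3) + √(11 - 9) = -136*3³ + √(11 - 9) = -136*27 + √2 = -3672 + √2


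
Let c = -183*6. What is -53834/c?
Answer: 26917/549 ≈ 49.029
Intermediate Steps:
c = -1098
-53834/c = -53834/(-1098) = -53834*(-1/1098) = 26917/549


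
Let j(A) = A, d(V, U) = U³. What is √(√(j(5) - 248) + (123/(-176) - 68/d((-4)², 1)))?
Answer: √(-133001 + 17424*I*√3)/44 ≈ 0.93445 + 8.341*I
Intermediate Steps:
√(√(j(5) - 248) + (123/(-176) - 68/d((-4)², 1))) = √(√(5 - 248) + (123/(-176) - 68/(1³))) = √(√(-243) + (123*(-1/176) - 68/1)) = √(9*I*√3 + (-123/176 - 68*1)) = √(9*I*√3 + (-123/176 - 68)) = √(9*I*√3 - 12091/176) = √(-12091/176 + 9*I*√3)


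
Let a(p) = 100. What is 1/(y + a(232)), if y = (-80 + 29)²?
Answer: 1/2701 ≈ 0.00037023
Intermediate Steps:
y = 2601 (y = (-51)² = 2601)
1/(y + a(232)) = 1/(2601 + 100) = 1/2701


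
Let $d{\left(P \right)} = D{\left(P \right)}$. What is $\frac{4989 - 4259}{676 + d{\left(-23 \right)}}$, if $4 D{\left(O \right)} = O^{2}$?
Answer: $\frac{2920}{3233} \approx 0.90319$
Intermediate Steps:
$D{\left(O \right)} = \frac{O^{2}}{4}$
$d{\left(P \right)} = \frac{P^{2}}{4}$
$\frac{4989 - 4259}{676 + d{\left(-23 \right)}} = \frac{4989 - 4259}{676 + \frac{\left(-23\right)^{2}}{4}} = \frac{730}{676 + \frac{1}{4} \cdot 529} = \frac{730}{676 + \frac{529}{4}} = \frac{730}{\frac{3233}{4}} = 730 \cdot \frac{4}{3233} = \frac{2920}{3233}$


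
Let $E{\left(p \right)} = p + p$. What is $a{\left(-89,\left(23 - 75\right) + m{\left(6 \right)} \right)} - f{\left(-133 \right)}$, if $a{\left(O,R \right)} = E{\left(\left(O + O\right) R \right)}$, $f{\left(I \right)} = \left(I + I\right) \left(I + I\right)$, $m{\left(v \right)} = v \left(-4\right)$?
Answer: $-43700$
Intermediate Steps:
$m{\left(v \right)} = - 4 v$
$f{\left(I \right)} = 4 I^{2}$ ($f{\left(I \right)} = 2 I 2 I = 4 I^{2}$)
$E{\left(p \right)} = 2 p$
$a{\left(O,R \right)} = 4 O R$ ($a{\left(O,R \right)} = 2 \left(O + O\right) R = 2 \cdot 2 O R = 4 O R$)
$a{\left(-89,\left(23 - 75\right) + m{\left(6 \right)} \right)} - f{\left(-133 \right)} = 4 \left(-89\right) \left(\left(23 - 75\right) - 24\right) - 4 \left(-133\right)^{2} = 4 \left(-89\right) \left(-52 - 24\right) - 4 \cdot 17689 = 4 \left(-89\right) \left(-76\right) - 70756 = 27056 - 70756 = -43700$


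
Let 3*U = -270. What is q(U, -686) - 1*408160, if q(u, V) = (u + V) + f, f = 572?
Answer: -408364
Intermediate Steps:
U = -90 (U = (1/3)*(-270) = -90)
q(u, V) = 572 + V + u (q(u, V) = (u + V) + 572 = (V + u) + 572 = 572 + V + u)
q(U, -686) - 1*408160 = (572 - 686 - 90) - 1*408160 = -204 - 408160 = -408364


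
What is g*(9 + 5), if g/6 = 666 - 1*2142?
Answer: -123984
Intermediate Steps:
g = -8856 (g = 6*(666 - 1*2142) = 6*(666 - 2142) = 6*(-1476) = -8856)
g*(9 + 5) = -8856*(9 + 5) = -8856*14 = -123984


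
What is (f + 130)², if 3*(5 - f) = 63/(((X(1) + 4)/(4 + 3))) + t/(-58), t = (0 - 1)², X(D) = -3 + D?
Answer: 28633201/7569 ≈ 3783.0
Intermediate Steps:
t = 1 (t = (-1)² = 1)
f = -5959/87 (f = 5 - (63/((((-3 + 1) + 4)/(4 + 3))) + 1/(-58))/3 = 5 - (63/(((-2 + 4)/7)) + 1*(-1/58))/3 = 5 - (63/((2*(⅐))) - 1/58)/3 = 5 - (63/(2/7) - 1/58)/3 = 5 - (63*(7/2) - 1/58)/3 = 5 - (441/2 - 1/58)/3 = 5 - ⅓*6394/29 = 5 - 6394/87 = -5959/87 ≈ -68.494)
(f + 130)² = (-5959/87 + 130)² = (5351/87)² = 28633201/7569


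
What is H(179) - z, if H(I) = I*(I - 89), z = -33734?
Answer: 49844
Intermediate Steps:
H(I) = I*(-89 + I)
H(179) - z = 179*(-89 + 179) - 1*(-33734) = 179*90 + 33734 = 16110 + 33734 = 49844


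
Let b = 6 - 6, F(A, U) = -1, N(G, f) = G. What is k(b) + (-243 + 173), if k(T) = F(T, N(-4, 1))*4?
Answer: -74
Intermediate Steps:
b = 0
k(T) = -4 (k(T) = -1*4 = -4)
k(b) + (-243 + 173) = -4 + (-243 + 173) = -4 - 70 = -74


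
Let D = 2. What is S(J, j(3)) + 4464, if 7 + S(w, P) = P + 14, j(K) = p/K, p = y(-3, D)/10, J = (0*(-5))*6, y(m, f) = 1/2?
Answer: 268261/60 ≈ 4471.0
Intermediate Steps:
y(m, f) = ½ (y(m, f) = 1*(½) = ½)
J = 0 (J = 0*6 = 0)
p = 1/20 (p = (½)/10 = (½)*(⅒) = 1/20 ≈ 0.050000)
j(K) = 1/(20*K)
S(w, P) = 7 + P (S(w, P) = -7 + (P + 14) = -7 + (14 + P) = 7 + P)
S(J, j(3)) + 4464 = (7 + (1/20)/3) + 4464 = (7 + (1/20)*(⅓)) + 4464 = (7 + 1/60) + 4464 = 421/60 + 4464 = 268261/60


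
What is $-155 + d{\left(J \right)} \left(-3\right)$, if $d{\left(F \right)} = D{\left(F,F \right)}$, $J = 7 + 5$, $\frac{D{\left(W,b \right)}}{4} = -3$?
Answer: $-119$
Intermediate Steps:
$D{\left(W,b \right)} = -12$ ($D{\left(W,b \right)} = 4 \left(-3\right) = -12$)
$J = 12$
$d{\left(F \right)} = -12$
$-155 + d{\left(J \right)} \left(-3\right) = -155 - -36 = -155 + 36 = -119$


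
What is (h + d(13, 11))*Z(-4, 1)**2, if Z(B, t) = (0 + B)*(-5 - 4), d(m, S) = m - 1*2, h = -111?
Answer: -129600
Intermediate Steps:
d(m, S) = -2 + m (d(m, S) = m - 2 = -2 + m)
Z(B, t) = -9*B (Z(B, t) = B*(-9) = -9*B)
(h + d(13, 11))*Z(-4, 1)**2 = (-111 + (-2 + 13))*(-9*(-4))**2 = (-111 + 11)*36**2 = -100*1296 = -129600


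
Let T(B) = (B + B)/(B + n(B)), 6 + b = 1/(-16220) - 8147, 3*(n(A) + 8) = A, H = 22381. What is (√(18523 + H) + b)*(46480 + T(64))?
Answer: -44564381823712/117595 + 2695936*√10226/29 ≈ -3.6956e+8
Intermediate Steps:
n(A) = -8 + A/3
b = -132241661/16220 (b = -6 + (1/(-16220) - 8147) = -6 + (-1/16220 - 8147) = -6 - 132144341/16220 = -132241661/16220 ≈ -8153.0)
T(B) = 2*B/(-8 + 4*B/3) (T(B) = (B + B)/(B + (-8 + B/3)) = (2*B)/(-8 + 4*B/3) = 2*B/(-8 + 4*B/3))
(√(18523 + H) + b)*(46480 + T(64)) = (√(18523 + 22381) - 132241661/16220)*(46480 + (3/2)*64/(-6 + 64)) = (√40904 - 132241661/16220)*(46480 + (3/2)*64/58) = (2*√10226 - 132241661/16220)*(46480 + (3/2)*64*(1/58)) = (-132241661/16220 + 2*√10226)*(46480 + 48/29) = (-132241661/16220 + 2*√10226)*(1347968/29) = -44564381823712/117595 + 2695936*√10226/29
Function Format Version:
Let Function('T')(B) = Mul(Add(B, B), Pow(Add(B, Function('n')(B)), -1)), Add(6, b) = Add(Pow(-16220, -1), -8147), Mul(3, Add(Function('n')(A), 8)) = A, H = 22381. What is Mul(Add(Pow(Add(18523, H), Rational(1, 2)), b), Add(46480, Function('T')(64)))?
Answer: Add(Rational(-44564381823712, 117595), Mul(Rational(2695936, 29), Pow(10226, Rational(1, 2)))) ≈ -3.6956e+8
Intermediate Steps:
Function('n')(A) = Add(-8, Mul(Rational(1, 3), A))
b = Rational(-132241661, 16220) (b = Add(-6, Add(Pow(-16220, -1), -8147)) = Add(-6, Add(Rational(-1, 16220), -8147)) = Add(-6, Rational(-132144341, 16220)) = Rational(-132241661, 16220) ≈ -8153.0)
Function('T')(B) = Mul(2, B, Pow(Add(-8, Mul(Rational(4, 3), B)), -1)) (Function('T')(B) = Mul(Add(B, B), Pow(Add(B, Add(-8, Mul(Rational(1, 3), B))), -1)) = Mul(Mul(2, B), Pow(Add(-8, Mul(Rational(4, 3), B)), -1)) = Mul(2, B, Pow(Add(-8, Mul(Rational(4, 3), B)), -1)))
Mul(Add(Pow(Add(18523, H), Rational(1, 2)), b), Add(46480, Function('T')(64))) = Mul(Add(Pow(Add(18523, 22381), Rational(1, 2)), Rational(-132241661, 16220)), Add(46480, Mul(Rational(3, 2), 64, Pow(Add(-6, 64), -1)))) = Mul(Add(Pow(40904, Rational(1, 2)), Rational(-132241661, 16220)), Add(46480, Mul(Rational(3, 2), 64, Pow(58, -1)))) = Mul(Add(Mul(2, Pow(10226, Rational(1, 2))), Rational(-132241661, 16220)), Add(46480, Mul(Rational(3, 2), 64, Rational(1, 58)))) = Mul(Add(Rational(-132241661, 16220), Mul(2, Pow(10226, Rational(1, 2)))), Add(46480, Rational(48, 29))) = Mul(Add(Rational(-132241661, 16220), Mul(2, Pow(10226, Rational(1, 2)))), Rational(1347968, 29)) = Add(Rational(-44564381823712, 117595), Mul(Rational(2695936, 29), Pow(10226, Rational(1, 2))))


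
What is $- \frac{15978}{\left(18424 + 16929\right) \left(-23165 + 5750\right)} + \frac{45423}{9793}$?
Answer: $\frac{1331707057759}{287108606835} \approx 4.6383$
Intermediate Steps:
$- \frac{15978}{\left(18424 + 16929\right) \left(-23165 + 5750\right)} + \frac{45423}{9793} = - \frac{15978}{35353 \left(-17415\right)} + 45423 \cdot \frac{1}{9793} = - \frac{15978}{-615672495} + \frac{6489}{1399} = \left(-15978\right) \left(- \frac{1}{615672495}\right) + \frac{6489}{1399} = \frac{5326}{205224165} + \frac{6489}{1399} = \frac{1331707057759}{287108606835}$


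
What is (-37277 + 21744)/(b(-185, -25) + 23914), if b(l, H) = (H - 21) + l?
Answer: -15533/23683 ≈ -0.65587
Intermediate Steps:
b(l, H) = -21 + H + l (b(l, H) = (-21 + H) + l = -21 + H + l)
(-37277 + 21744)/(b(-185, -25) + 23914) = (-37277 + 21744)/((-21 - 25 - 185) + 23914) = -15533/(-231 + 23914) = -15533/23683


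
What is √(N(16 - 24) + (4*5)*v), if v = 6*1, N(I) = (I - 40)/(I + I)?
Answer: √123 ≈ 11.091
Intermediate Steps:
N(I) = (-40 + I)/(2*I) (N(I) = (-40 + I)/((2*I)) = (-40 + I)*(1/(2*I)) = (-40 + I)/(2*I))
v = 6
√(N(16 - 24) + (4*5)*v) = √((-40 + (16 - 24))/(2*(16 - 24)) + (4*5)*6) = √((½)*(-40 - 8)/(-8) + 20*6) = √((½)*(-⅛)*(-48) + 120) = √(3 + 120) = √123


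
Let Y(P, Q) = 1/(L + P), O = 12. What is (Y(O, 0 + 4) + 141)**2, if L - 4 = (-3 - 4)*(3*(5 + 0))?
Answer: 157452304/7921 ≈ 19878.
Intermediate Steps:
L = -101 (L = 4 + (-3 - 4)*(3*(5 + 0)) = 4 - 21*5 = 4 - 7*15 = 4 - 105 = -101)
Y(P, Q) = 1/(-101 + P)
(Y(O, 0 + 4) + 141)**2 = (1/(-101 + 12) + 141)**2 = (1/(-89) + 141)**2 = (-1/89 + 141)**2 = (12548/89)**2 = 157452304/7921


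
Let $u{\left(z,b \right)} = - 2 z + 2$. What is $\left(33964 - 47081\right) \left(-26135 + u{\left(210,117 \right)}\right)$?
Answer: $348295701$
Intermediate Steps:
$u{\left(z,b \right)} = 2 - 2 z$
$\left(33964 - 47081\right) \left(-26135 + u{\left(210,117 \right)}\right) = \left(33964 - 47081\right) \left(-26135 + \left(2 - 420\right)\right) = - 13117 \left(-26135 + \left(2 - 420\right)\right) = - 13117 \left(-26135 - 418\right) = \left(-13117\right) \left(-26553\right) = 348295701$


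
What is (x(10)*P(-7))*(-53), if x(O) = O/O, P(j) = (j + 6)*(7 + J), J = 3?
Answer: 530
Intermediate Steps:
P(j) = 60 + 10*j (P(j) = (j + 6)*(7 + 3) = (6 + j)*10 = 60 + 10*j)
x(O) = 1
(x(10)*P(-7))*(-53) = (1*(60 + 10*(-7)))*(-53) = (1*(60 - 70))*(-53) = (1*(-10))*(-53) = -10*(-53) = 530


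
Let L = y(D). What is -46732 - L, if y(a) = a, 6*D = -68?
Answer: -140162/3 ≈ -46721.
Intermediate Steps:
D = -34/3 (D = (⅙)*(-68) = -34/3 ≈ -11.333)
L = -34/3 ≈ -11.333
-46732 - L = -46732 - 1*(-34/3) = -46732 + 34/3 = -140162/3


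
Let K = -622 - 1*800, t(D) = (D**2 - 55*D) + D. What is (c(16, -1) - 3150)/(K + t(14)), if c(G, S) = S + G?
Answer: 3135/1982 ≈ 1.5817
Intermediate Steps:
c(G, S) = G + S
t(D) = D**2 - 54*D
K = -1422 (K = -622 - 800 = -1422)
(c(16, -1) - 3150)/(K + t(14)) = ((16 - 1) - 3150)/(-1422 + 14*(-54 + 14)) = (15 - 3150)/(-1422 + 14*(-40)) = -3135/(-1422 - 560) = -3135/(-1982) = -3135*(-1/1982) = 3135/1982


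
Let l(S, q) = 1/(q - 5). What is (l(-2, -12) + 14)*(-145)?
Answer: -34365/17 ≈ -2021.5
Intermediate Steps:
l(S, q) = 1/(-5 + q)
(l(-2, -12) + 14)*(-145) = (1/(-5 - 12) + 14)*(-145) = (1/(-17) + 14)*(-145) = (-1/17 + 14)*(-145) = (237/17)*(-145) = -34365/17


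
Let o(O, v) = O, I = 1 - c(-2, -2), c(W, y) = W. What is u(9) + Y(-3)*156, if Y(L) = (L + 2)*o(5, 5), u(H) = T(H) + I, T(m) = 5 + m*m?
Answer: -691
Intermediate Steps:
T(m) = 5 + m²
I = 3 (I = 1 - 1*(-2) = 1 + 2 = 3)
u(H) = 8 + H² (u(H) = (5 + H²) + 3 = 8 + H²)
Y(L) = 10 + 5*L (Y(L) = (L + 2)*5 = (2 + L)*5 = 10 + 5*L)
u(9) + Y(-3)*156 = (8 + 9²) + (10 + 5*(-3))*156 = (8 + 81) + (10 - 15)*156 = 89 - 5*156 = 89 - 780 = -691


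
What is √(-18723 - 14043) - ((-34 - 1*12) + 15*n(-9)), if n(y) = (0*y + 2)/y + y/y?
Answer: 103/3 + I*√32766 ≈ 34.333 + 181.01*I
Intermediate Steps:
n(y) = 1 + 2/y (n(y) = (0 + 2)/y + 1 = 2/y + 1 = 1 + 2/y)
√(-18723 - 14043) - ((-34 - 1*12) + 15*n(-9)) = √(-18723 - 14043) - ((-34 - 1*12) + 15*((2 - 9)/(-9))) = √(-32766) - ((-34 - 12) + 15*(-⅑*(-7))) = I*√32766 - (-46 + 15*(7/9)) = I*√32766 - (-46 + 35/3) = I*√32766 - 1*(-103/3) = I*√32766 + 103/3 = 103/3 + I*√32766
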